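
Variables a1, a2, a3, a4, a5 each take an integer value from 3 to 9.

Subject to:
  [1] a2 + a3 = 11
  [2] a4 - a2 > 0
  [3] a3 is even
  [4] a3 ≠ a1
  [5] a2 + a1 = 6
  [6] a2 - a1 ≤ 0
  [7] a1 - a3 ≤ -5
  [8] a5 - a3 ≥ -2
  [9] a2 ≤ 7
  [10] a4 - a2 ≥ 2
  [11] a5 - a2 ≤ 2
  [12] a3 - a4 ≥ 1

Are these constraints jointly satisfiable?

Constraints 6, 7, 8, and 11 give a2 − a5 ≥ -2, a5 − a3 ≥ -2, a3 − a1 ≥ 5, a1 − a2 ≥ 0.
Adding all 4 inequalities: the left sides telescope to 0, and the right sides sum to (-2) + (-2) + 5 + 0 = 1. So 0 ≥ 1, which is false.

Unsatisfiable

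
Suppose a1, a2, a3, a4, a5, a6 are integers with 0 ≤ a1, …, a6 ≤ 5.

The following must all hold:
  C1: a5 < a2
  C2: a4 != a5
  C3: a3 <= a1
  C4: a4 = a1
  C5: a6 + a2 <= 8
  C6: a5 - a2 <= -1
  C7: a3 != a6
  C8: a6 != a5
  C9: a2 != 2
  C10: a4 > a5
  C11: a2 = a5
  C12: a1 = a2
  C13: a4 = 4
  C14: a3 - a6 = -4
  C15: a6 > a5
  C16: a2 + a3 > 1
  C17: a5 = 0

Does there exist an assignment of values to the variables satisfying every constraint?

Unsatisfiable

Constraint 13 fixes a4 = 4 and constraint 17 fixes a5 = 0. Constraints 4, 11, and 12 give a4 = a1 = a2 = a5, so a4 = a5. But 4 ≠ 0 — contradiction.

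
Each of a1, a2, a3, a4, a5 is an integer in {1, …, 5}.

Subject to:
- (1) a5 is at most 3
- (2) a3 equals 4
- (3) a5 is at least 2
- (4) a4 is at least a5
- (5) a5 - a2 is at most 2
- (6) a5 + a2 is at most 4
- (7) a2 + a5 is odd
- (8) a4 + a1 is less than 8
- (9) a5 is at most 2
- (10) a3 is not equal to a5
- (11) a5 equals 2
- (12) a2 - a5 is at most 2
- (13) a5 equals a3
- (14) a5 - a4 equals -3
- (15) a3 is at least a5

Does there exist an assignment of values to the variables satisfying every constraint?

Unsatisfiable

Constraint 11 fixes a5 = 2 and constraint 2 fixes a3 = 4, but constraint 13 requires a5 = a3. Since 2 ≠ 4, contradiction.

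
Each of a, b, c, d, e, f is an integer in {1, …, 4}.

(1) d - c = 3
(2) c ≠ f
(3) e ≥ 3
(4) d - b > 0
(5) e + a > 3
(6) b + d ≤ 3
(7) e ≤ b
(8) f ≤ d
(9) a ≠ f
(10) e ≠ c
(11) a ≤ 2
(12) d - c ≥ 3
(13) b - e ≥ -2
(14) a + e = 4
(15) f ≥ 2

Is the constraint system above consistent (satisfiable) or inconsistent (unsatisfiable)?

Unsatisfiable

From constraints 3 and 7: b ≥ e ≥ 3. From constraints 8 and 15: d ≥ f ≥ 2. Hence b + d ≥ 5. But constraint 6 requires b + d ≤ 3, and 3 < 5. Contradiction.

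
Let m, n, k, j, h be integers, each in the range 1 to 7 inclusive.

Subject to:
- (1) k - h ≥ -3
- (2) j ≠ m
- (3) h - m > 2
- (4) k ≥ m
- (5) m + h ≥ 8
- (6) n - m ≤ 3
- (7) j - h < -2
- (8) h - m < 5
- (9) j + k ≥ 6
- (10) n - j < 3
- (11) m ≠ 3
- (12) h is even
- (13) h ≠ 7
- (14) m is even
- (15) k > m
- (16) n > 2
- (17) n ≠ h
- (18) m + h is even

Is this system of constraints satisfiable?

Take m = 2, n = 3, k = 5, j = 3, h = 6. Then constraint 1: k - h = -1; constraint 3: h - m = 4, and every other listed constraint is also met.

Satisfiable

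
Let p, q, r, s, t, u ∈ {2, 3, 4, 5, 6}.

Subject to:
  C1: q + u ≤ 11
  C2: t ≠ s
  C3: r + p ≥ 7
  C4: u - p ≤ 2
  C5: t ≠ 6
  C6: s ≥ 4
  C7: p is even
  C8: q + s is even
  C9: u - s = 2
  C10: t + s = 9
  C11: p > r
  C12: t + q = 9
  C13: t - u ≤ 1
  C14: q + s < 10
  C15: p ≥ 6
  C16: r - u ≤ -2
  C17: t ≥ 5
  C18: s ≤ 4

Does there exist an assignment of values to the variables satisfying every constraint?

Take p = 6, q = 4, r = 3, s = 4, t = 5, u = 6. Then constraint 1: q + u = 10; constraint 3: r + p = 9; constraint 4: u - p = 0, and every other listed constraint is also met.

Satisfiable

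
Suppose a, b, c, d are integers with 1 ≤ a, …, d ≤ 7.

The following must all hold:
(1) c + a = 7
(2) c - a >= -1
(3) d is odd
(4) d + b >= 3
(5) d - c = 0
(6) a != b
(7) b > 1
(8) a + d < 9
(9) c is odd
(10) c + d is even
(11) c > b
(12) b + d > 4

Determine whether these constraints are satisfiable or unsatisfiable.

Setting (a, b, c, d) = (4, 2, 3, 3) satisfies everything: constraint 1: c + a = 7; constraint 2: c - a = -1; constraint 4: d + b = 5, and the others follow.

Satisfiable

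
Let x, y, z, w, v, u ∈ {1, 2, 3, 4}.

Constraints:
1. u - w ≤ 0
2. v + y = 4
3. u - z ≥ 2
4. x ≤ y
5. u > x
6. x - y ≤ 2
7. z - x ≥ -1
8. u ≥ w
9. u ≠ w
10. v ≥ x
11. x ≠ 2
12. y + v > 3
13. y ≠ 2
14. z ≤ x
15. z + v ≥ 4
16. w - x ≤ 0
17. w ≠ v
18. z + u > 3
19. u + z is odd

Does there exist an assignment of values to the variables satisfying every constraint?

Constraints 1, 3, 7, and 16 give z − x ≥ -1, x − w ≥ 0, w − u ≥ 0, u − z ≥ 2.
Adding all 4 inequalities: the left sides telescope to 0, and the right sides sum to (-1) + 0 + 0 + 2 = 1. So 0 ≥ 1, which is false.

Unsatisfiable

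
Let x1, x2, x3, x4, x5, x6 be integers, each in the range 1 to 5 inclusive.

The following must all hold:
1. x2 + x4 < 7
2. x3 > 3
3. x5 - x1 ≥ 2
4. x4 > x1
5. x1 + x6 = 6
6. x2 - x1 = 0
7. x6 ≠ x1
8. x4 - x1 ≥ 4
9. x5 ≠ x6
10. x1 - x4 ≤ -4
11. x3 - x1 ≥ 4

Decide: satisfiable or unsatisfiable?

Satisfiable

Try x1 = 1, x2 = 1, x3 = 5, x4 = 5, x5 = 4, x6 = 5.
Check constraint 1: x2 + x4 = 6; constraint 3: x5 - x1 = 3. The remaining constraints are straightforward to verify.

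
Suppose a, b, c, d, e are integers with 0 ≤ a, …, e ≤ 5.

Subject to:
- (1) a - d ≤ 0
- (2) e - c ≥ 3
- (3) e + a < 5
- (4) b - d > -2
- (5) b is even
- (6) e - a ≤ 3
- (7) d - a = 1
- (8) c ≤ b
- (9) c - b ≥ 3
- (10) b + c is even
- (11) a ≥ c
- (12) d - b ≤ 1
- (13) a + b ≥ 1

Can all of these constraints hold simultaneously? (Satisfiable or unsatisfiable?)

Constraints 1, 2, 6, 9, and 12 give a − e ≥ -3, e − c ≥ 3, c − b ≥ 3, b − d ≥ -1, d − a ≥ 0.
Adding all 5 inequalities: the left sides telescope to 0, and the right sides sum to (-3) + 3 + 3 + (-1) + 0 = 2. So 0 ≥ 2, which is false.

Unsatisfiable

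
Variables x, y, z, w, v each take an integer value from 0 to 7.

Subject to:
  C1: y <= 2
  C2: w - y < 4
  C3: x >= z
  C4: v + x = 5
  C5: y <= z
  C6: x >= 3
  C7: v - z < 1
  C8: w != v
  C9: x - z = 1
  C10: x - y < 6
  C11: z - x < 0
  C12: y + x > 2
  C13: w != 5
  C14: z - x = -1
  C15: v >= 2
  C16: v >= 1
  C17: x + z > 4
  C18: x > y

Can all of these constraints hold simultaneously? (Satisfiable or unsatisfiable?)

Satisfiable

Setting (x, y, z, w, v) = (3, 0, 2, 3, 2) satisfies everything: constraint 2: w - y = 3; constraint 4: v + x = 5, and the others follow.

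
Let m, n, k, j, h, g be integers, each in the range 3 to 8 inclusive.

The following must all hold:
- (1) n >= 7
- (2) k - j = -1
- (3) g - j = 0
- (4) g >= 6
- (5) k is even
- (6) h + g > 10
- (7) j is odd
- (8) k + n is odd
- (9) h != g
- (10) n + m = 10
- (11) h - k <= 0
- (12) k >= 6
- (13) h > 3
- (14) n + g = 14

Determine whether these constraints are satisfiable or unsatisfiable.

Try m = 3, n = 7, k = 6, j = 7, h = 4, g = 7.
Check constraint 2: k - j = -1; constraint 3: g - j = 0; constraint 6: h + g = 11. The remaining constraints are straightforward to verify.

Satisfiable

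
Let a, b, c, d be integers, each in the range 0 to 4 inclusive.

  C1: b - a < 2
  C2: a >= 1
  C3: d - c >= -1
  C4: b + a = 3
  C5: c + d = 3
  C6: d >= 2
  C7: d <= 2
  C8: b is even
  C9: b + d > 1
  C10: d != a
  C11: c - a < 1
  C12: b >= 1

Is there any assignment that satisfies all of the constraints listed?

Satisfiable

The assignment a = 1, b = 2, c = 1, d = 2 works:
  constraint 1 holds since b - a = 1.
  constraint 3 holds since d - c = 1.
The rest check out directly.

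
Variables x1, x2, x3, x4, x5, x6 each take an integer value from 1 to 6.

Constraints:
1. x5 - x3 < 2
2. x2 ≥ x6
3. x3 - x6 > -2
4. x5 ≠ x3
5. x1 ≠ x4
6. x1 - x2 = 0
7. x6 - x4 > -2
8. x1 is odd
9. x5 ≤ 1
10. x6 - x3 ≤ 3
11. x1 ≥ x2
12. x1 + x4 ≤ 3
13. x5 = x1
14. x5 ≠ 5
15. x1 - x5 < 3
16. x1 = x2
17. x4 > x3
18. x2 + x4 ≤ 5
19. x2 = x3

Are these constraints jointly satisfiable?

Unsatisfiable

From constraints 13, 16, and 19, x5 = x1 = x2 = x3, so x5 = x3. But constraint 4 says x5 ≠ x3. Contradiction.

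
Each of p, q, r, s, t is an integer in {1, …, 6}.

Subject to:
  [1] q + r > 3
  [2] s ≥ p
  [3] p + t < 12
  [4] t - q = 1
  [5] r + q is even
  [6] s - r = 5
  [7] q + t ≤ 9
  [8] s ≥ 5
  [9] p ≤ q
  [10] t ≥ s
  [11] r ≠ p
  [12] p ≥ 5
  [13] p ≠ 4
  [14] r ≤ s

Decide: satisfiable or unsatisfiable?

Unsatisfiable

From constraints 9 and 12: q ≥ p ≥ 5. From constraints 8 and 10: t ≥ s ≥ 5. Hence q + t ≥ 10. But constraint 7 requires q + t ≤ 9, and 9 < 10. Contradiction.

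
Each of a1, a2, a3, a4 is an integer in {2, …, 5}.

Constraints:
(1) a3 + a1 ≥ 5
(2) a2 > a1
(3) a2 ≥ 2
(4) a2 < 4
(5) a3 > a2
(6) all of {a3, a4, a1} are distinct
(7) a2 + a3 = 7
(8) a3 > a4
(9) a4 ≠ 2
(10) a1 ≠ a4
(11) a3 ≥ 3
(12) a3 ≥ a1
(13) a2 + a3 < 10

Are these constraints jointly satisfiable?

Satisfiable

The assignment a1 = 2, a2 = 3, a3 = 4, a4 = 3 works:
  constraint 1 holds since a3 + a1 = 6.
  constraint 7 holds since a2 + a3 = 7.
  constraint 13 holds since a2 + a3 = 7.
The rest check out directly.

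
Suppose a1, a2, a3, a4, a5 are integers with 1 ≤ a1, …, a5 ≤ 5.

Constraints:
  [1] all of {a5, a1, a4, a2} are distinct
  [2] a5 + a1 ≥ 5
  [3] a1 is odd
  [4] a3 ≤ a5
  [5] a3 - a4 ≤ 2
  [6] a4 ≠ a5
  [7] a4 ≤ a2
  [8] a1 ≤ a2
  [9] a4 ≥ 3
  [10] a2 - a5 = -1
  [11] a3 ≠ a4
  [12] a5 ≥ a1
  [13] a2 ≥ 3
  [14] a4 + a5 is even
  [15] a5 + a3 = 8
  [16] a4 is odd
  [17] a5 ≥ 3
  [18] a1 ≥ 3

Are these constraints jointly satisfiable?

Unsatisfiable

Constraints 9, 13, 17, and 18 confine each of a5, a1, a4, a2 to the 3 values {3, …, 5} (the domain already gives each ≤ 5).
Constraint 1 requires all 4 of them to be distinct, but only 3 values are available — impossible by the pigeonhole principle.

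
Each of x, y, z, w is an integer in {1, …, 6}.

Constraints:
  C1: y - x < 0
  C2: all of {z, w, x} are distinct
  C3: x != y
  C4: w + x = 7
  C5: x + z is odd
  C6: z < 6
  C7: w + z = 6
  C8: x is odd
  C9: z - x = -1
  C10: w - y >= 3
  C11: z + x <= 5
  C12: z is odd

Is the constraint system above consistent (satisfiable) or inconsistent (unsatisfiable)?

Unsatisfiable

Constraint 8 makes x odd and constraint 12 makes z odd, so x + z must be even. Constraint 5 says x + z is odd — contradiction.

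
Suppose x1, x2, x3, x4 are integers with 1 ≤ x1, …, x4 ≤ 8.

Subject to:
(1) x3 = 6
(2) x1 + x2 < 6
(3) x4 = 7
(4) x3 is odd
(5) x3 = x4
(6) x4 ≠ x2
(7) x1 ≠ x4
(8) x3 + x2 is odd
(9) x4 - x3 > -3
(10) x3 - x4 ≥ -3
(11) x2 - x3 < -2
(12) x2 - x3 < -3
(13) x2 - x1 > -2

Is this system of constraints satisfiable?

Unsatisfiable

Constraint 1 fixes x3 = 6 and constraint 3 fixes x4 = 7, but constraint 5 requires x3 = x4. Since 6 ≠ 7, contradiction.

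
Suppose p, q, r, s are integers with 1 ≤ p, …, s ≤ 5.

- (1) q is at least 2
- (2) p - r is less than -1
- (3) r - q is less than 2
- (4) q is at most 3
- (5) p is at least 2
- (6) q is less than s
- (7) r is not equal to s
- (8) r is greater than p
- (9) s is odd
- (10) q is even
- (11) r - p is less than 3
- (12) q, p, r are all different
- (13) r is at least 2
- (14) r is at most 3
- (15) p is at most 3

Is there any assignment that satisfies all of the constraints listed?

Unsatisfiable

Constraints 1, 4, 5, 13, 14, and 15 confine each of q, p, r to the 2 values {2, 3}.
Constraint 12 requires all 3 of them to be distinct, but only 2 values are available — impossible by the pigeonhole principle.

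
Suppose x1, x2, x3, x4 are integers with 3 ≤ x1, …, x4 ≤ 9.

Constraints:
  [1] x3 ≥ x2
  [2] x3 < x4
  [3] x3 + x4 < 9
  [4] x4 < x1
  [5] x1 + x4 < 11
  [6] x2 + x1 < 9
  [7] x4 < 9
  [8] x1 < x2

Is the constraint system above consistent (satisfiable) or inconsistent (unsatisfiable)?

Constraints 1, 2, 4, and 8 give x1 < x2, x2 ≤ x3, x3 < x4, x4 < x1. Chaining: x1 < x2 ≤ x3 < x4 < x1, which forces x1 < x1 — impossible.

Unsatisfiable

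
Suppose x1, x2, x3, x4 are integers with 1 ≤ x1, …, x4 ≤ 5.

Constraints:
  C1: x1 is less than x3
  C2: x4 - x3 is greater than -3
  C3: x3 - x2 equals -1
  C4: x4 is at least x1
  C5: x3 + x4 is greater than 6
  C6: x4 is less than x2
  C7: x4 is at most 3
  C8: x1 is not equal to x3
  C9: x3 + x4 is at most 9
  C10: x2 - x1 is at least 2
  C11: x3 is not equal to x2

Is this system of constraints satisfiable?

Satisfiable

The assignment x1 = 3, x2 = 5, x3 = 4, x4 = 3 works:
  constraint 2 holds since x4 - x3 = -1.
  constraint 3 holds since x3 - x2 = -1.
The rest check out directly.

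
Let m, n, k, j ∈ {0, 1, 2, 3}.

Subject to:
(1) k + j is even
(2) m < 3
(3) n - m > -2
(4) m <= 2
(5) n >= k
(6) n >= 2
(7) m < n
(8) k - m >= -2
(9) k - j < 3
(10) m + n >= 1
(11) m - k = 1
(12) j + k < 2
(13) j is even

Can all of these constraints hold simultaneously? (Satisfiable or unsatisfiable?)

Satisfiable

One satisfying assignment is m = 1, n = 2, k = 0, j = 0.
For the less obvious constraints — constraint 3: n - m = 1; constraint 8: k - m = -1; constraint 9: k - j = 0 — and the others hold by inspection.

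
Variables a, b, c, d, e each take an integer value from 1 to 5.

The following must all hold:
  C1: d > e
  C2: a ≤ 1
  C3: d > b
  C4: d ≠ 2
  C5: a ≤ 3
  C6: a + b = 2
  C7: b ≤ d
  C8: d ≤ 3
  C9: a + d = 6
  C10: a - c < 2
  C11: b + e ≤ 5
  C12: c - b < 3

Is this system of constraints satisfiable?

From constraint 2: a ≤ 1. From constraint 8: d ≤ 3. Hence a + d ≤ 4. But constraint 9 requires a + d = 6, and 6 > 4. Contradiction.

Unsatisfiable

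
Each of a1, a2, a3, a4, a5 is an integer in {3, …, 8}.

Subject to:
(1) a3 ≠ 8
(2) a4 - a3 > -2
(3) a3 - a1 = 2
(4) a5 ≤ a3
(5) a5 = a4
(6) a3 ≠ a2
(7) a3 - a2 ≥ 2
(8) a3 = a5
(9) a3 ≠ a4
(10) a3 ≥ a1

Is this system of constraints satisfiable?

From constraints 5 and 8, a3 = a5 = a4, so a3 = a4. But constraint 9 says a3 ≠ a4. Contradiction.

Unsatisfiable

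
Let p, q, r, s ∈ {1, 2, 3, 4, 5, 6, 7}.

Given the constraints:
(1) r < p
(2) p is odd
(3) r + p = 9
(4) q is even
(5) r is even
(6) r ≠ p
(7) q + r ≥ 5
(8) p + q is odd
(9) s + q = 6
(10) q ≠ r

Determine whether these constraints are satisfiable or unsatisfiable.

Satisfiable

Setting (p, q, r, s) = (7, 4, 2, 2) satisfies everything: constraint 3: r + p = 9; constraint 7: q + r = 6; constraint 9: s + q = 6, and the others follow.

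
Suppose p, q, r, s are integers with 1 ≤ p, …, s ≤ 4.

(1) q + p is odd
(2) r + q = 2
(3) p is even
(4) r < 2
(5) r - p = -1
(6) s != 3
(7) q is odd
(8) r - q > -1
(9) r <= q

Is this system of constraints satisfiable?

Satisfiable

The assignment p = 2, q = 1, r = 1, s = 1 works:
  constraint 2 holds since r + q = 2.
  constraint 5 holds since r - p = -1.
  constraint 8 holds since r - q = 0.
The rest check out directly.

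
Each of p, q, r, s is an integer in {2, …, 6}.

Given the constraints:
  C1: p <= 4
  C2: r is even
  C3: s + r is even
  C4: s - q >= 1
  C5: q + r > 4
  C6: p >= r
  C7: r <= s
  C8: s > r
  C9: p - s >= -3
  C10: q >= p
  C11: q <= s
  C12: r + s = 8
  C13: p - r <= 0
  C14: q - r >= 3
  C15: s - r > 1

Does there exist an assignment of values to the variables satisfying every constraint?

Unsatisfiable

Constraints 4, 9, 13, and 14 give s − q ≥ 1, q − r ≥ 3, r − p ≥ 0, p − s ≥ -3.
Adding all 4 inequalities: the left sides telescope to 0, and the right sides sum to 1 + 3 + 0 + (-3) = 1. So 0 ≥ 1, which is false.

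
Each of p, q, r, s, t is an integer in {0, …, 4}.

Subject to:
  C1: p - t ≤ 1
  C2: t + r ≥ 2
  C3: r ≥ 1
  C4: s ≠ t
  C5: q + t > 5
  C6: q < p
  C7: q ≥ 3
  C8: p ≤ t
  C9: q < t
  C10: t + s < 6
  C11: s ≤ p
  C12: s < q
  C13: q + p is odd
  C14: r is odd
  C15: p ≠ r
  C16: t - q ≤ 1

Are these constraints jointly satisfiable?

Satisfiable

Try p = 4, q = 3, r = 1, s = 0, t = 4.
Check constraint 1: p - t = 0; constraint 2: t + r = 5; constraint 5: q + t = 7. The remaining constraints are straightforward to verify.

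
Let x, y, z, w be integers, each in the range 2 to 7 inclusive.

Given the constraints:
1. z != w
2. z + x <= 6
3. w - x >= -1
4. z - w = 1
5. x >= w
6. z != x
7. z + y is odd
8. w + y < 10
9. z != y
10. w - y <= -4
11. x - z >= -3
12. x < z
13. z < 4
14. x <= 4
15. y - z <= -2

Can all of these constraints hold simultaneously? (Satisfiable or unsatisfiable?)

Constraints 3, 10, 11, and 15 give w − x ≥ -1, x − z ≥ -3, z − y ≥ 2, y − w ≥ 4.
Adding all 4 inequalities: the left sides telescope to 0, and the right sides sum to (-1) + (-3) + 2 + 4 = 2. So 0 ≥ 2, which is false.

Unsatisfiable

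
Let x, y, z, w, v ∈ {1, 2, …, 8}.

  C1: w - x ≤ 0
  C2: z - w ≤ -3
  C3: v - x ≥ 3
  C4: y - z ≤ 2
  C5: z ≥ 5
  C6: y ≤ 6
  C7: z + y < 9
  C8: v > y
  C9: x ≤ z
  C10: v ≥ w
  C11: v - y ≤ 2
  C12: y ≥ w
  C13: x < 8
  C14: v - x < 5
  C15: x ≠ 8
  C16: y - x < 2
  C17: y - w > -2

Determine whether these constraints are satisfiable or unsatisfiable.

Unsatisfiable

Constraints 1, 2, 3, 4, and 11 give x − w ≥ 0, w − z ≥ 3, z − y ≥ -2, y − v ≥ -2, v − x ≥ 3.
Adding all 5 inequalities: the left sides telescope to 0, and the right sides sum to 0 + 3 + (-2) + (-2) + 3 = 2. So 0 ≥ 2, which is false.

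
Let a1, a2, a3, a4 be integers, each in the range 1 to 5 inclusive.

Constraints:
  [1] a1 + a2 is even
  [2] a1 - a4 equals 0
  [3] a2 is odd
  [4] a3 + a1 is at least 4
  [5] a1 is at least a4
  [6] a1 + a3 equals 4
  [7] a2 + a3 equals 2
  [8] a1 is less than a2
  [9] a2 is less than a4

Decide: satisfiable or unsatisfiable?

Constraints 5, 8, and 9 give a2 < a4, a4 ≤ a1, a1 < a2. Chaining: a2 < a4 ≤ a1 < a2, which forces a2 < a2 — impossible.

Unsatisfiable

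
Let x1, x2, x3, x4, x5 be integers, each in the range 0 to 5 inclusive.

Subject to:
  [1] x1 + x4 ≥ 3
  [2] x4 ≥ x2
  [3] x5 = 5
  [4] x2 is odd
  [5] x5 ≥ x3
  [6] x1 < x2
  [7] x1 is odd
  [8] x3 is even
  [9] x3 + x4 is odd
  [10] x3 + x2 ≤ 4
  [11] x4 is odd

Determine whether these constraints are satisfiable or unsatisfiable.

Satisfiable

One satisfying assignment is x1 = 1, x2 = 3, x3 = 0, x4 = 5, x5 = 5.
For the less obvious constraints — constraint 1: x1 + x4 = 6; constraint 4: x2 = 3 is odd; constraint 10: x3 + x2 = 3 — and the others hold by inspection.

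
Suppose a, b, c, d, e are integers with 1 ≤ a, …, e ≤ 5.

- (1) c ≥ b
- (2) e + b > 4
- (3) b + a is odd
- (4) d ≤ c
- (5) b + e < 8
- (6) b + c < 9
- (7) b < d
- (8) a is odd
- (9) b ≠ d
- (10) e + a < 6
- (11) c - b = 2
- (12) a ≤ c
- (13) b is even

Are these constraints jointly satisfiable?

The assignment a = 1, b = 2, c = 4, d = 4, e = 3 works:
  constraint 2 holds since e + b = 5.
  constraint 5 holds since b + e = 5.
  constraint 6 holds since b + c = 6.
The rest check out directly.

Satisfiable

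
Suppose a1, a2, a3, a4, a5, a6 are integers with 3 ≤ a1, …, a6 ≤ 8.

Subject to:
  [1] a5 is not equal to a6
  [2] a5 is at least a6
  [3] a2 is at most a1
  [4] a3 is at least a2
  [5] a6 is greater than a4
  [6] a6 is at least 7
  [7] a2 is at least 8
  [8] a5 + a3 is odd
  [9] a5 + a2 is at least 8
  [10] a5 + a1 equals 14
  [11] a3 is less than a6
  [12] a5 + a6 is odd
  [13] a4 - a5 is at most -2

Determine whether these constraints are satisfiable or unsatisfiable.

Unsatisfiable

From constraints 2 and 6: a5 ≥ a6 ≥ 7. From constraints 3 and 7: a1 ≥ a2 ≥ 8. Hence a5 + a1 ≥ 15. But constraint 10 requires a5 + a1 = 14, and 14 < 15. Contradiction.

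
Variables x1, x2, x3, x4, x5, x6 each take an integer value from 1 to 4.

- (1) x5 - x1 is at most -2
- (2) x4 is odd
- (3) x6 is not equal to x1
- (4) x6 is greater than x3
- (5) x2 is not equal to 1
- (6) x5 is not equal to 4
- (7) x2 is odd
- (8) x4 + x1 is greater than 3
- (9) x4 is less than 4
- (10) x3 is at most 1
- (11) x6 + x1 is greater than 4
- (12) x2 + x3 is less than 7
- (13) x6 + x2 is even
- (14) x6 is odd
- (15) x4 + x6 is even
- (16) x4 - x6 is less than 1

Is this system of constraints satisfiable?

Satisfiable

Take x1 = 4, x2 = 3, x3 = 1, x4 = 1, x5 = 2, x6 = 3. Then constraint 1: x5 - x1 = -2; constraint 8: x4 + x1 = 5, and every other listed constraint is also met.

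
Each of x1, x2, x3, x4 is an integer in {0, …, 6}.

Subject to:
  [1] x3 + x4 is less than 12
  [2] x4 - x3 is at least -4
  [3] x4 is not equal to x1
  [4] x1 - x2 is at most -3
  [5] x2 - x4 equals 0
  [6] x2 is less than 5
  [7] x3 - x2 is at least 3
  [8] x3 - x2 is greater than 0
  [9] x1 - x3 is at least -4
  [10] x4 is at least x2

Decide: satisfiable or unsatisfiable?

Unsatisfiable

Constraints 4, 7, and 9 give x1 − x3 ≥ -4, x3 − x2 ≥ 3, x2 − x1 ≥ 3.
Adding all 3 inequalities: the left sides telescope to 0, and the right sides sum to (-4) + 3 + 3 = 2. So 0 ≥ 2, which is false.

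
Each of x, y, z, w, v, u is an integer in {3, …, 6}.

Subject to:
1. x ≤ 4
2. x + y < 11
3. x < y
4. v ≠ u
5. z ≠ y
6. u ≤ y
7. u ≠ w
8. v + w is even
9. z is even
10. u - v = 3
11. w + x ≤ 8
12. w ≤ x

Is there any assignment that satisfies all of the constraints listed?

Satisfiable

Setting (x, y, z, w, v, u) = (3, 6, 4, 3, 3, 6) satisfies everything: constraint 2: x + y = 9; constraint 10: u - v = 3, and the others follow.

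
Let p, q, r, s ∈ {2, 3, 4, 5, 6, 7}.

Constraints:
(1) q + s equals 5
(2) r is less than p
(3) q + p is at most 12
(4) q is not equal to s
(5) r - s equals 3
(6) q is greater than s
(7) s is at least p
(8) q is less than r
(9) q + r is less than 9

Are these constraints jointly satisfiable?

Unsatisfiable

Constraints 2, 6, 7, and 8 give r < p, p ≤ s, s < q, q < r. Chaining: r < p ≤ s < q < r, which forces r < r — impossible.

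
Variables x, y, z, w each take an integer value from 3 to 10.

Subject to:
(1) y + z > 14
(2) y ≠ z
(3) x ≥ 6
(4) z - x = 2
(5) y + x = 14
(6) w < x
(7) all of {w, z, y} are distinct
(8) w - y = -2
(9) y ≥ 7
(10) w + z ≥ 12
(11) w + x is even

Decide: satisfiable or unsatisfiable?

Satisfiable

Setting (x, y, z, w) = (7, 7, 9, 5) satisfies everything: constraint 1: y + z = 16; constraint 4: z - x = 2, and the others follow.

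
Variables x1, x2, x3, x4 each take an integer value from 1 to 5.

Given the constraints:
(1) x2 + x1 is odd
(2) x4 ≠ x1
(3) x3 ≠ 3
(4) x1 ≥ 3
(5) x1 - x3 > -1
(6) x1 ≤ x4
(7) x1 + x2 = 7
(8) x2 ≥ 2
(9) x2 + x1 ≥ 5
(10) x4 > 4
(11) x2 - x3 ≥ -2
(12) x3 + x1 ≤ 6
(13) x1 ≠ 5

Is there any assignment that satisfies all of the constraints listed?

Satisfiable

Setting (x1, x2, x3, x4) = (4, 3, 2, 5) satisfies everything: constraint 5: x1 - x3 = 2; constraint 7: x1 + x2 = 7; constraint 9: x2 + x1 = 7, and the others follow.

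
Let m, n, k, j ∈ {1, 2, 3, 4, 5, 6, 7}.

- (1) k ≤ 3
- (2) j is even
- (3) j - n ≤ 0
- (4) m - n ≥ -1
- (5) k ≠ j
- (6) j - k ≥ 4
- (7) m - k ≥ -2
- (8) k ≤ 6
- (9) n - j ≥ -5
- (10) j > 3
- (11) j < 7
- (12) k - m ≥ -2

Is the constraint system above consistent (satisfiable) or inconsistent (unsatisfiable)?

Unsatisfiable

Constraints 3, 4, 6, and 12 give m − n ≥ -1, n − j ≥ 0, j − k ≥ 4, k − m ≥ -2.
Adding all 4 inequalities: the left sides telescope to 0, and the right sides sum to (-1) + 0 + 4 + (-2) = 1. So 0 ≥ 1, which is false.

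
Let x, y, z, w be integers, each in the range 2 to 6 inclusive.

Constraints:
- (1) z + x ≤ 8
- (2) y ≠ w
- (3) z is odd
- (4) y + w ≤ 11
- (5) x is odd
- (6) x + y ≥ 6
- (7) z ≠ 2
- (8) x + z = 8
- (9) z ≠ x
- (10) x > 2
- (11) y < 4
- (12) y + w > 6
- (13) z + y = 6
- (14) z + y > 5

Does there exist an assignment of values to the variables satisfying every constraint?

Satisfiable

The assignment x = 5, y = 3, z = 3, w = 5 works:
  constraint 1 holds since z + x = 8.
  constraint 4 holds since y + w = 8.
  constraint 6 holds since x + y = 8.
The rest check out directly.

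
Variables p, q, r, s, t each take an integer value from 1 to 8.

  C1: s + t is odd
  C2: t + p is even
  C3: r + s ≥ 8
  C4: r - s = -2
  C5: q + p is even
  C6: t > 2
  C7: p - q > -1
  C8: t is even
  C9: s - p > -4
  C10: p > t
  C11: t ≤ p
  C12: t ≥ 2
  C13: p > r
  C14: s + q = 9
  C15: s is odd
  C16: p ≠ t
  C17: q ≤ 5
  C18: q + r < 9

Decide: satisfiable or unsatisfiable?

Setting (p, q, r, s, t) = (6, 4, 3, 5, 4) satisfies everything: constraint 3: r + s = 8; constraint 4: r - s = -2, and the others follow.

Satisfiable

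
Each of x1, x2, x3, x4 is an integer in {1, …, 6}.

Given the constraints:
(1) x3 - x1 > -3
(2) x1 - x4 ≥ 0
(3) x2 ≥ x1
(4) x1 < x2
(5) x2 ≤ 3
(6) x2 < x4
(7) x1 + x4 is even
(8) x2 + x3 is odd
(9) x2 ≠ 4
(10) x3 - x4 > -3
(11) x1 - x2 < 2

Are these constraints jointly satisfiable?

Unsatisfiable

Constraints 2, 4, and 6 give x2 < x4, x4 ≤ x1, x1 < x2. Chaining: x2 < x4 ≤ x1 < x2, which forces x2 < x2 — impossible.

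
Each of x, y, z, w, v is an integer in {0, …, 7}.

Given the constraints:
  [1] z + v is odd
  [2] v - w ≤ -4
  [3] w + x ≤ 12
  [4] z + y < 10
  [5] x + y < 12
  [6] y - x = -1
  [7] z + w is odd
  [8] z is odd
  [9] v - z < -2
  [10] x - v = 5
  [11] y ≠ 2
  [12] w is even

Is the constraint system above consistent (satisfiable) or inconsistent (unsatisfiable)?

Satisfiable

One satisfying assignment is x = 5, y = 4, z = 3, w = 6, v = 0.
For the less obvious constraints — constraint 2: v - w = -6; constraint 3: w + x = 11 — and the others hold by inspection.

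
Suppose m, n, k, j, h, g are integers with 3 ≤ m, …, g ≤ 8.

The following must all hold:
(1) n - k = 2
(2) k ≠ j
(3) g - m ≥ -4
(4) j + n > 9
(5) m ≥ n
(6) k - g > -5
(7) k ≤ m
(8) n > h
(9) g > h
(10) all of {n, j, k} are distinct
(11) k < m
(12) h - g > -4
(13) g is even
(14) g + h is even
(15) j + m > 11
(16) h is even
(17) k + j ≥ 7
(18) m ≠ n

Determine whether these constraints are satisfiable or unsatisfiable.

Satisfiable

The assignment m = 8, n = 5, k = 3, j = 6, h = 4, g = 6 works:
  constraint 1 holds since n - k = 2.
  constraint 3 holds since g - m = -2.
The rest check out directly.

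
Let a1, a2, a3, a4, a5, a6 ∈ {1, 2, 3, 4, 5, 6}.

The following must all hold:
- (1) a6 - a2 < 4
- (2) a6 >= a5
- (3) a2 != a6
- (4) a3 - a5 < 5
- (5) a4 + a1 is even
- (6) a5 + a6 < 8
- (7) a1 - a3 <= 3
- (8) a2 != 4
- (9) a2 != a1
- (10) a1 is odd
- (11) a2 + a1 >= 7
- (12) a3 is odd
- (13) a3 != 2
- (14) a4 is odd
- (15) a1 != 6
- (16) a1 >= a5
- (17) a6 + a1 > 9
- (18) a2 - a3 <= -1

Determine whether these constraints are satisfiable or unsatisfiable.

Satisfiable

Setting (a1, a2, a3, a4, a5, a6) = (5, 3, 5, 5, 1, 6) satisfies everything: constraint 1: a6 - a2 = 3; constraint 4: a3 - a5 = 4, and the others follow.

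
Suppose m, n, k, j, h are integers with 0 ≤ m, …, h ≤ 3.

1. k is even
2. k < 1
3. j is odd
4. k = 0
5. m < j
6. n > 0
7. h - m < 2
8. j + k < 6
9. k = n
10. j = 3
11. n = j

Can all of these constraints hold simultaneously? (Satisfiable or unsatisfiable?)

Unsatisfiable

Constraint 4 fixes k = 0 and constraint 10 fixes j = 3. Constraints 9 and 11 give k = n = j, so k = j. But 0 ≠ 3 — contradiction.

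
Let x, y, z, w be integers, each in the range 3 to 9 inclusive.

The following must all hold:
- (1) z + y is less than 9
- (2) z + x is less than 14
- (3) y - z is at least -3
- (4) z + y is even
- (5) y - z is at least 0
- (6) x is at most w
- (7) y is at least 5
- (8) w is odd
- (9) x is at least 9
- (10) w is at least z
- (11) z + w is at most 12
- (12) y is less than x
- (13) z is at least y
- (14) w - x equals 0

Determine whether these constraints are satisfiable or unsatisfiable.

From constraints 7 and 13: z ≥ y ≥ 5. From constraints 6 and 9: w ≥ x ≥ 9. Hence z + w ≥ 14. But constraint 11 requires z + w ≤ 12, and 12 < 14. Contradiction.

Unsatisfiable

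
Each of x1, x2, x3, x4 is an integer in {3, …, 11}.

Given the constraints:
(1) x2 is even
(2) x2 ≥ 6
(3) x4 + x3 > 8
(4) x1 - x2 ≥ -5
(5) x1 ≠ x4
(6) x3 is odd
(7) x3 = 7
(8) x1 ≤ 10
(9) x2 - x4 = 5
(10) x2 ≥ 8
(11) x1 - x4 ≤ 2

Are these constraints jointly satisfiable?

Satisfiable

The assignment x1 = 4, x2 = 8, x3 = 7, x4 = 3 works:
  constraint 3 holds since x4 + x3 = 10.
  constraint 4 holds since x1 - x2 = -4.
The rest check out directly.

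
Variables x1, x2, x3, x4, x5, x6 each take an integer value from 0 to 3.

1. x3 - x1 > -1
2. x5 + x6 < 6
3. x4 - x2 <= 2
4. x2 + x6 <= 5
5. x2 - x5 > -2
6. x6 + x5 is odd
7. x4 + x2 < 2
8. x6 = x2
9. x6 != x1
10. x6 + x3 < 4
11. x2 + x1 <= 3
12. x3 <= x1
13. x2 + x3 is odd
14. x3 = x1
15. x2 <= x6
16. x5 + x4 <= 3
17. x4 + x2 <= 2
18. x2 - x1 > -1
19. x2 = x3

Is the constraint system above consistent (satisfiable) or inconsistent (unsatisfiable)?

From constraints 8, 14, and 19, x6 = x2 = x3 = x1, so x6 = x1. But constraint 9 says x6 ≠ x1. Contradiction.

Unsatisfiable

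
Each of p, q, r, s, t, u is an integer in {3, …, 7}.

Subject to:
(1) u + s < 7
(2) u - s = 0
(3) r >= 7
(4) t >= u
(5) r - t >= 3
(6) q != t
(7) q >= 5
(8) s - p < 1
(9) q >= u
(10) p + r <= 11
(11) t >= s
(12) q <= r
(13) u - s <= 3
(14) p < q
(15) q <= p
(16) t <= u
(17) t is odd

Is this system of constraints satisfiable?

From constraints 7 and 15: p ≥ q ≥ 5. From constraint 3: r ≥ 7. Hence p + r ≥ 12. But constraint 10 requires p + r ≤ 11, and 11 < 12. Contradiction.

Unsatisfiable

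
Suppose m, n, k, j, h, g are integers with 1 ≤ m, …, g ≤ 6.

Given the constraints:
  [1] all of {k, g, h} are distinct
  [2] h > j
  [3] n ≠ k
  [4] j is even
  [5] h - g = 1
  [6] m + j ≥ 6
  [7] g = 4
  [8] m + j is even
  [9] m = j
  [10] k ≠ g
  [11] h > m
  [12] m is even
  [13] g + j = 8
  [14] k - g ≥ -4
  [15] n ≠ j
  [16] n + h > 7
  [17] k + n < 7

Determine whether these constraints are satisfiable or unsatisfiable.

The assignment m = 4, n = 3, k = 1, j = 4, h = 5, g = 4 works:
  constraint 5 holds since h - g = 1.
  constraint 6 holds since m + j = 8.
The rest check out directly.

Satisfiable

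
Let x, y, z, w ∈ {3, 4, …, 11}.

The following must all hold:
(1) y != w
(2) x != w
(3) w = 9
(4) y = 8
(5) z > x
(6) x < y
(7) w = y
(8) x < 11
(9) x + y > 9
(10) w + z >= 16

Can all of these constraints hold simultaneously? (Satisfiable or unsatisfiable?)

Unsatisfiable

Constraint 3 fixes w = 9 and constraint 4 fixes y = 8, but constraint 7 requires w = y. Since 9 ≠ 8, contradiction.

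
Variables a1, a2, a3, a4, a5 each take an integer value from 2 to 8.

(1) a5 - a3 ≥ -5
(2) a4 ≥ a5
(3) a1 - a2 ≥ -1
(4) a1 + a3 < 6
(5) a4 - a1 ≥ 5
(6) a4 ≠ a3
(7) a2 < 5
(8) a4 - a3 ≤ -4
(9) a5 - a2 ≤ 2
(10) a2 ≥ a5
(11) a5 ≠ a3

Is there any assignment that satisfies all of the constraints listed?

Constraints 1, 3, 5, 8, and 9 give a4 − a1 ≥ 5, a1 − a2 ≥ -1, a2 − a5 ≥ -2, a5 − a3 ≥ -5, a3 − a4 ≥ 4.
Adding all 5 inequalities: the left sides telescope to 0, and the right sides sum to 5 + (-1) + (-2) + (-5) + 4 = 1. So 0 ≥ 1, which is false.

Unsatisfiable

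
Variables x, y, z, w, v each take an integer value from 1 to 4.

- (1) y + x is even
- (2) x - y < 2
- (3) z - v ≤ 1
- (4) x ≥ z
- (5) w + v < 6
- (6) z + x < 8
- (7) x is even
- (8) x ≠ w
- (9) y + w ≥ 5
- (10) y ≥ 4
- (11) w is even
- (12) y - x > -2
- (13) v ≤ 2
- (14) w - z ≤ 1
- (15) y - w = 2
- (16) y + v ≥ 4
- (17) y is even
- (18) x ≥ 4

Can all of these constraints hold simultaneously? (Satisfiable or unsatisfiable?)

Satisfiable

Try x = 4, y = 4, z = 1, w = 2, v = 2.
Check constraint 2: x - y = 0; constraint 3: z - v = -1; constraint 5: w + v = 4. The remaining constraints are straightforward to verify.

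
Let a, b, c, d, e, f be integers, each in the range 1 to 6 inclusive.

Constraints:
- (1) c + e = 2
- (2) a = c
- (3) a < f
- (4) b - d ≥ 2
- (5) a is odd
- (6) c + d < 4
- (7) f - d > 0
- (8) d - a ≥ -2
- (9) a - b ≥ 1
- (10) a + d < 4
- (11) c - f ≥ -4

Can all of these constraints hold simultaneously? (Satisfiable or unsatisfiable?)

Unsatisfiable

Constraints 4, 8, and 9 give b − d ≥ 2, d − a ≥ -2, a − b ≥ 1.
Adding all 3 inequalities: the left sides telescope to 0, and the right sides sum to 2 + (-2) + 1 = 1. So 0 ≥ 1, which is false.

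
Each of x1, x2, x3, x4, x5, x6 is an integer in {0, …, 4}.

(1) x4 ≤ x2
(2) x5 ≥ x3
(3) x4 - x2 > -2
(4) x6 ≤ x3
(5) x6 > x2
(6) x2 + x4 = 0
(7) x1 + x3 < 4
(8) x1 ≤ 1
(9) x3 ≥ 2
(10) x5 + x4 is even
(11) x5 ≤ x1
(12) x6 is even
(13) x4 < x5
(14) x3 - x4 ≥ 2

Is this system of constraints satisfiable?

From constraints 2 and 9: x5 ≥ x3 and x3 ≥ 2, so x5 ≥ 2. From constraints 8 and 11: x5 ≤ x1 and x1 ≤ 1, so x5 ≤ 1. But 1 < 2, so no value of x5 works.

Unsatisfiable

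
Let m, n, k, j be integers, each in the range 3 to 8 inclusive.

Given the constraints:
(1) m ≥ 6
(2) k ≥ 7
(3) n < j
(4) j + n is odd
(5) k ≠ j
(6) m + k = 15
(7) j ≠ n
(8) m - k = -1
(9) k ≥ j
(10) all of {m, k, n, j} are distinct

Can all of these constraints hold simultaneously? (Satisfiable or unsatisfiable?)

Setting (m, n, k, j) = (7, 3, 8, 4) satisfies everything: constraint 6: m + k = 15; constraint 8: m - k = -1; constraint 10: values 7, 8, 3, 4 are distinct, and the others follow.

Satisfiable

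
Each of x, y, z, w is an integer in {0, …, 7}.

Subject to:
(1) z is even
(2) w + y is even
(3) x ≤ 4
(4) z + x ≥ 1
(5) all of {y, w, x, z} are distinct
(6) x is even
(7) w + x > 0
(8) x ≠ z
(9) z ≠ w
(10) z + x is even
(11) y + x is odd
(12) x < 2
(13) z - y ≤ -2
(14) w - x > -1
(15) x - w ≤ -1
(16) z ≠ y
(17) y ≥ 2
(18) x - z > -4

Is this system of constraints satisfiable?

Satisfiable

Setting (x, y, z, w) = (0, 5, 2, 1) satisfies everything: constraint 4: z + x = 2; constraint 7: w + x = 1; constraint 13: z - y = -3, and the others follow.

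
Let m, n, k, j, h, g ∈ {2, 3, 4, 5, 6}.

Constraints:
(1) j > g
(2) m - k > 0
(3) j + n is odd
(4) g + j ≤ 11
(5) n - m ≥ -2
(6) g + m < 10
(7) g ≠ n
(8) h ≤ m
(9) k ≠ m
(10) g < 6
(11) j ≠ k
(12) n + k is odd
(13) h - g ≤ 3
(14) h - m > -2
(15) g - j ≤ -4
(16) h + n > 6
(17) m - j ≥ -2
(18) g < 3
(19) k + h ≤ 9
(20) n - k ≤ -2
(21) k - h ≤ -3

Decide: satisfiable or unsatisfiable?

Unsatisfiable

Constraints 5, 13, 15, 17, 20, and 21 give g − h ≥ -3, h − k ≥ 3, k − n ≥ 2, n − m ≥ -2, m − j ≥ -2, j − g ≥ 4.
Adding all 6 inequalities: the left sides telescope to 0, and the right sides sum to (-3) + 3 + 2 + (-2) + (-2) + 4 = 2. So 0 ≥ 2, which is false.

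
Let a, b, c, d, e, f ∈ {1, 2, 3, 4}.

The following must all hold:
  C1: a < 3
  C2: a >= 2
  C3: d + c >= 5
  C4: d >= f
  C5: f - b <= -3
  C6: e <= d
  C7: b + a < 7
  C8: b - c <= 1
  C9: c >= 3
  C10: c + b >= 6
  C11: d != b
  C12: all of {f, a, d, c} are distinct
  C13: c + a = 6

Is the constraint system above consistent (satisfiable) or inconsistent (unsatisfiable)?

Satisfiable

Setting (a, b, c, d, e, f) = (2, 4, 4, 3, 1, 1) satisfies everything: constraint 3: d + c = 7; constraint 5: f - b = -3, and the others follow.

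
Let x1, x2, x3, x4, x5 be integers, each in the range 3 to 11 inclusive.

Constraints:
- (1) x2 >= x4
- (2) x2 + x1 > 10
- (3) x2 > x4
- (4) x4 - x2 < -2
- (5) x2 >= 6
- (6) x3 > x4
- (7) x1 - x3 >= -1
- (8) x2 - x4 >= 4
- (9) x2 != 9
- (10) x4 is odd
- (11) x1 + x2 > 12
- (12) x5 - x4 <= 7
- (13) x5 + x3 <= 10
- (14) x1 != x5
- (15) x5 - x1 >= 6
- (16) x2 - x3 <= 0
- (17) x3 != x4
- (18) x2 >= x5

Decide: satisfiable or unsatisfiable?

Constraints 7, 8, 12, 15, and 16 give x1 − x3 ≥ -1, x3 − x2 ≥ 0, x2 − x4 ≥ 4, x4 − x5 ≥ -7, x5 − x1 ≥ 6.
Adding all 5 inequalities: the left sides telescope to 0, and the right sides sum to (-1) + 0 + 4 + (-7) + 6 = 2. So 0 ≥ 2, which is false.

Unsatisfiable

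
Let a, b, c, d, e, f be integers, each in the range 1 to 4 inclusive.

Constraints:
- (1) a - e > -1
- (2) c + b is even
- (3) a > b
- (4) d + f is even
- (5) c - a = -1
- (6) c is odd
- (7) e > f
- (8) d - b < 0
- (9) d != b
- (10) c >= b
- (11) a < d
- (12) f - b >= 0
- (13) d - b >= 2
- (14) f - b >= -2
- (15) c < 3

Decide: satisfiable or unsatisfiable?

Unsatisfiable

Constraints 3, 8, and 11 give d < b, b < a, a < d. Chaining: d < b < a < d, which forces d < d — impossible.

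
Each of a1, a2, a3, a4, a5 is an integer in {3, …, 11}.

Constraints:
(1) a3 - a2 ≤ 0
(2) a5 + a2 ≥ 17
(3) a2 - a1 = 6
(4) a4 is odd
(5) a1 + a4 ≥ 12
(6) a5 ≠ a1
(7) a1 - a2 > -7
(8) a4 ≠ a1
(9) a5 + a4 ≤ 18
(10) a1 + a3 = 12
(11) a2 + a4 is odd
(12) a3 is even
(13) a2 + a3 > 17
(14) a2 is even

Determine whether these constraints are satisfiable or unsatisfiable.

Satisfiable

Try a1 = 4, a2 = 10, a3 = 8, a4 = 9, a5 = 9.
Check constraint 1: a3 - a2 = -2; constraint 2: a5 + a2 = 19; constraint 3: a2 - a1 = 6. The remaining constraints are straightforward to verify.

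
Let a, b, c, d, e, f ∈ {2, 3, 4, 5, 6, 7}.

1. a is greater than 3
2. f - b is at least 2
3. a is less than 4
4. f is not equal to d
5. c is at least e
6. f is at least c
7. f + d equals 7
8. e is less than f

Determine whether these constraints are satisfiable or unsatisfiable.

From constraint 1: a ≥ 4. From constraint 3: a ≤ 3. But 3 < 4, so no value of a works.

Unsatisfiable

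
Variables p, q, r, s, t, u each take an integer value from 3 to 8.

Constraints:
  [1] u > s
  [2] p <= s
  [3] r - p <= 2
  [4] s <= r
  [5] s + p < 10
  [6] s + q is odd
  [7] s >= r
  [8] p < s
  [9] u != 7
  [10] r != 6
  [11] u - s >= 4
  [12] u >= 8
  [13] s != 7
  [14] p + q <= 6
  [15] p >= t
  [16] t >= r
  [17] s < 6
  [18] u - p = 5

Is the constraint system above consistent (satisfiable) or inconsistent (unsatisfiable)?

Constraints 4, 8, 15, and 16 give r ≤ t, t ≤ p, p < s, s ≤ r. Chaining: r ≤ t ≤ p < s ≤ r, which forces r < r — impossible.

Unsatisfiable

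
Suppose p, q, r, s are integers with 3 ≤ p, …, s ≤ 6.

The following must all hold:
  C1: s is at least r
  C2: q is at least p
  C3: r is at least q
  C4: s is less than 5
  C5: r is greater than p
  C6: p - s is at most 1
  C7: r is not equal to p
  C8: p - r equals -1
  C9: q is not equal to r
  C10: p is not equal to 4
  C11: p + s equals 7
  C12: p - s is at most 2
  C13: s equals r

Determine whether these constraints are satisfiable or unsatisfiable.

One satisfying assignment is p = 3, q = 3, r = 4, s = 4.
For the less obvious constraints — constraint 6: p - s = -1; constraint 8: p - r = -1; constraint 11: p + s = 7 — and the others hold by inspection.

Satisfiable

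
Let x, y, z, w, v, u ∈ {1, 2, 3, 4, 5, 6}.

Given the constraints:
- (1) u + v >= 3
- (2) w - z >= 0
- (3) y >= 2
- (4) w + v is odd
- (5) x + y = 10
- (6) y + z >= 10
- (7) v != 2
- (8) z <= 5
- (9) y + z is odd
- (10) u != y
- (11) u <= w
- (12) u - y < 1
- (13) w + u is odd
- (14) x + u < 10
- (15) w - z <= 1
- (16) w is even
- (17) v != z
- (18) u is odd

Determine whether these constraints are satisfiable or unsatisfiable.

Satisfiable

Take x = 4, y = 6, z = 5, w = 6, v = 1, u = 5. Then constraint 1: u + v = 6; constraint 2: w - z = 1; constraint 5: x + y = 10, and every other listed constraint is also met.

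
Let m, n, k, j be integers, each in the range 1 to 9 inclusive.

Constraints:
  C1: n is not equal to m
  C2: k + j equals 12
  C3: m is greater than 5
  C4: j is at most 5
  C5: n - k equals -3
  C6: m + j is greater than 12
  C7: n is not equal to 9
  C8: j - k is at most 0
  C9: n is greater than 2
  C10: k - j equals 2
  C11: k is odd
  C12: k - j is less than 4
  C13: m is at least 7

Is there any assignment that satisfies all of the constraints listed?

Satisfiable

Take m = 8, n = 4, k = 7, j = 5. Then constraint 2: k + j = 12; constraint 5: n - k = -3, and every other listed constraint is also met.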